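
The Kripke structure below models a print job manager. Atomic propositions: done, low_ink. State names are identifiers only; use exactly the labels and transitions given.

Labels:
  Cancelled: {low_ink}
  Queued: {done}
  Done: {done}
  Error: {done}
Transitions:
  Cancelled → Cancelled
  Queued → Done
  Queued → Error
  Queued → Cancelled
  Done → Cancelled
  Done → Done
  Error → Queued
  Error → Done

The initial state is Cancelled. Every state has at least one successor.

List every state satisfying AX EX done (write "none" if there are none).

{Error}

States satisfying EX done: {Queued, Done, Error}.
States satisfying AX EX done: {Error}.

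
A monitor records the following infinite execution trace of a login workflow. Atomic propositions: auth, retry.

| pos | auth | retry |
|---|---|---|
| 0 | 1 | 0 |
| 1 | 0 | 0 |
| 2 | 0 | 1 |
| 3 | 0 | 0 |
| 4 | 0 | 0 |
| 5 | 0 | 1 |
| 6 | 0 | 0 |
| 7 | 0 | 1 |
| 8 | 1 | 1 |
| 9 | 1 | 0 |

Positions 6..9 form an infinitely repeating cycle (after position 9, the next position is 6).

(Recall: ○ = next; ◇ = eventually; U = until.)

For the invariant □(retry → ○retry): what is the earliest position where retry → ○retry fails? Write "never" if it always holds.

Check retry → ○retry at each position in order: 0 ✓, 1 ✓.
At position 2 the labels are {retry} and the next position 3 has {}, so retry → ○retry is false there. This is the first violation.

2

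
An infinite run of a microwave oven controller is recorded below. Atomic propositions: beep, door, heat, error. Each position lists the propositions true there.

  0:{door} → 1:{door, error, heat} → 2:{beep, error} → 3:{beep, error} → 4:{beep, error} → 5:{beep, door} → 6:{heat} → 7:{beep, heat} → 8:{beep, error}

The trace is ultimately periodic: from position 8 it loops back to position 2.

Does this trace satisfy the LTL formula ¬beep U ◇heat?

Walking from position 0: ◇heat first holds at position 0, and ¬beep holds at every earlier position along the way, so ¬beep U ◇heat holds.

Yes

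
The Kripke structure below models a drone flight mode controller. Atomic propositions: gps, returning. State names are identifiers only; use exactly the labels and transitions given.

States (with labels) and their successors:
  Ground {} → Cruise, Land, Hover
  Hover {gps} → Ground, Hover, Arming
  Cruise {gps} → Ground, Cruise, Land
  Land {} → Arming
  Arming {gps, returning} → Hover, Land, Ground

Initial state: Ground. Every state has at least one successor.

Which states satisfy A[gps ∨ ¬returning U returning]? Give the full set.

{Land, Arming}

States satisfying gps ∨ ¬returning: {Ground, Hover, Cruise, Land, Arming}.
States satisfying returning: {Arming}.
States satisfying A[gps ∨ ¬returning U returning]: {Land, Arming}.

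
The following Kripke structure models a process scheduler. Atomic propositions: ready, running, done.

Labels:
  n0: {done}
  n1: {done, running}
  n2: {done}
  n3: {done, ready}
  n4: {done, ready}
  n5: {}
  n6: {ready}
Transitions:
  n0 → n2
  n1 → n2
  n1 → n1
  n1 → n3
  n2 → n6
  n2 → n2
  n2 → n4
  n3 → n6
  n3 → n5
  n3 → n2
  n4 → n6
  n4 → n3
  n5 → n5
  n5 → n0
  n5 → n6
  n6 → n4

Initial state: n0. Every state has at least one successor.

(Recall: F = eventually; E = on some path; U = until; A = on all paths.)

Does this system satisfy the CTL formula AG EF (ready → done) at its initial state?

Holds

States satisfying EF (ready → done): {n0, n1, n2, n3, n4, n5, n6}.
States satisfying AG EF (ready → done): {n0, n1, n2, n3, n4, n5, n6}.
Every state reachable from n0 satisfies EF (ready → done).
n0 ∈ Sat(AG EF (ready → done)).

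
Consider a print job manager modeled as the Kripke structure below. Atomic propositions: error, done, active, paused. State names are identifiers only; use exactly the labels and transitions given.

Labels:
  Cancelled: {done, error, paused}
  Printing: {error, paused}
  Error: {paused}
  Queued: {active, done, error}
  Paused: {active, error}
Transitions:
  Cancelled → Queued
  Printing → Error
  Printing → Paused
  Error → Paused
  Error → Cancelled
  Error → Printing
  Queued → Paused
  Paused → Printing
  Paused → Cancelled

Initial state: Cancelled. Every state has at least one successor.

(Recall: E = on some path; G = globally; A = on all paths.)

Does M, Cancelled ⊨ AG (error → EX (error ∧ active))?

States satisfying error → EX (error ∧ active): {Cancelled, Printing, Error, Queued}.
States satisfying AG (error → EX (error ∧ active)): ∅.
Paused is reachable from Cancelled and violates error → EX (error ∧ active), so AG fails at Cancelled.
Cancelled ∉ Sat(AG (error → EX (error ∧ active))).

Does not hold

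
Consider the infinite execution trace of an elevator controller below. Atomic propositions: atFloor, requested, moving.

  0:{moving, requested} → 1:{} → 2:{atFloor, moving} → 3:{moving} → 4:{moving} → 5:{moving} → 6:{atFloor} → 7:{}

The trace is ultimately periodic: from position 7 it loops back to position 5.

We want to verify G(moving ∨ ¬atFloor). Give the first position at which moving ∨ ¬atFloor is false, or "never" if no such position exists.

Check moving ∨ ¬atFloor at each position in order: 0 ✓, 1 ✓, 2 ✓, 3 ✓, 4 ✓, 5 ✓.
At position 6 the labels are {atFloor}, so moving ∨ ¬atFloor is false there. This is the first violation.

6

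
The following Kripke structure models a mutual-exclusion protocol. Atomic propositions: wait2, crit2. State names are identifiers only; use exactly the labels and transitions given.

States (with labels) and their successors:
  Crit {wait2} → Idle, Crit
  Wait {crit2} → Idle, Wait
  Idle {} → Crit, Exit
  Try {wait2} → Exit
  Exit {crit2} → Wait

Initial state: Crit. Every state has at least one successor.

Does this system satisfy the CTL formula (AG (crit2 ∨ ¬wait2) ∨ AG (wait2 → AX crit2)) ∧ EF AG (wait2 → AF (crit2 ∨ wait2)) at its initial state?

Violated

States satisfying crit2 ∨ ¬wait2: {Wait, Idle, Exit}.
States satisfying AG (crit2 ∨ ¬wait2): ∅.
States satisfying wait2 → AX crit2: {Wait, Idle, Try, Exit}.
States satisfying AG (wait2 → AX crit2): ∅.
States satisfying AG (crit2 ∨ ¬wait2) ∨ AG (wait2 → AX crit2): ∅.
States satisfying AG (wait2 → AF (crit2 ∨ wait2)): {Crit, Wait, Idle, Try, Exit}.
States satisfying EF AG (wait2 → AF (crit2 ∨ wait2)): {Crit, Wait, Idle, Try, Exit}.
States satisfying (AG (crit2 ∨ ¬wait2) ∨ AG (wait2 → AX crit2)) ∧ EF AG (wait2 → AF (crit2 ∨ wait2)): ∅.
Crit ∉ Sat((AG (crit2 ∨ ¬wait2) ∨ AG (wait2 → AX crit2)) ∧ EF AG (wait2 → AF (crit2 ∨ wait2))).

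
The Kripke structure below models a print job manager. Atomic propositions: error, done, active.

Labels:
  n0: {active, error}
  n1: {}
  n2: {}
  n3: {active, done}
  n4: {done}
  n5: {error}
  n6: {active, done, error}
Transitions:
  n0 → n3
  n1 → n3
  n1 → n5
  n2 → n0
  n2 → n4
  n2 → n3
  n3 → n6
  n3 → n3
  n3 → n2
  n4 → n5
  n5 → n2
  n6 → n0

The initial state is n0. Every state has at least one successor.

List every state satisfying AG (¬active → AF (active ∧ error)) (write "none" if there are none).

States satisfying ¬active → AF (active ∧ error): {n0, n3, n6}.
States satisfying AG (¬active → AF (active ∧ error)): ∅.

none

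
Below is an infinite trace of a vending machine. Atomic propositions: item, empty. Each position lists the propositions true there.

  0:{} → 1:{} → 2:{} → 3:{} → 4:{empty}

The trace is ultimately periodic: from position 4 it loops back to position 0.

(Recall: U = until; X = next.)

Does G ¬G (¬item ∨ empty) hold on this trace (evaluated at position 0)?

¬G (¬item ∨ empty) must hold at every position from 0 onward. It fails at position 0, so G ¬G (¬item ∨ empty) is false.

Does not hold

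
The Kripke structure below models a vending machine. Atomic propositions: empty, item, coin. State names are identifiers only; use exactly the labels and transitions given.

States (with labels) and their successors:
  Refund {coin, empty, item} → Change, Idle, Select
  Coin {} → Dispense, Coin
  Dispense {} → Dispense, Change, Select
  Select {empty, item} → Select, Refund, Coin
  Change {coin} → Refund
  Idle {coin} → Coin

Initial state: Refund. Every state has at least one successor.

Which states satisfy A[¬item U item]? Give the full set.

States satisfying ¬item: {Coin, Dispense, Change, Idle}.
States satisfying item: {Refund, Select}.
States satisfying A[¬item U item]: {Refund, Select, Change}.

{Refund, Select, Change}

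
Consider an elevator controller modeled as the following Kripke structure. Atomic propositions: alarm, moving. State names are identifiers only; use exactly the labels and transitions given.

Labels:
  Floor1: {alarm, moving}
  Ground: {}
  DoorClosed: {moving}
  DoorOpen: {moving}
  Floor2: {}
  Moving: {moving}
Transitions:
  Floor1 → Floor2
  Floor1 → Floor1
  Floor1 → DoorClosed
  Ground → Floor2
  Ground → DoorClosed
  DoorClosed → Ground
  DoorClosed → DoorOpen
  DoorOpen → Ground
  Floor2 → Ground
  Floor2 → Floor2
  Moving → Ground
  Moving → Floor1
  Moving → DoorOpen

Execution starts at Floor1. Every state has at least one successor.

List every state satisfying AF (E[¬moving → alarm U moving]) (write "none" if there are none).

{Floor1, DoorClosed, DoorOpen, Moving}

States satisfying E[¬moving → alarm U moving]: {Floor1, DoorClosed, DoorOpen, Moving}.
States satisfying AF (E[¬moving → alarm U moving]): {Floor1, DoorClosed, DoorOpen, Moving}.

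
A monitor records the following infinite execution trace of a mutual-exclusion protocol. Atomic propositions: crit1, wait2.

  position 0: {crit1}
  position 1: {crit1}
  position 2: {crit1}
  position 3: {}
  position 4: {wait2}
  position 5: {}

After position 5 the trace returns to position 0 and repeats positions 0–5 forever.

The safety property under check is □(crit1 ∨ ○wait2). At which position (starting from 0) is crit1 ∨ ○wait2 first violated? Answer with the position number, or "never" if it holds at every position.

4

Check crit1 ∨ ○wait2 at each position in order: 0 ✓, 1 ✓, 2 ✓, 3 ✓.
At position 4 the labels are {wait2} and the next position 5 has {}, so crit1 ∨ ○wait2 is false there. This is the first violation.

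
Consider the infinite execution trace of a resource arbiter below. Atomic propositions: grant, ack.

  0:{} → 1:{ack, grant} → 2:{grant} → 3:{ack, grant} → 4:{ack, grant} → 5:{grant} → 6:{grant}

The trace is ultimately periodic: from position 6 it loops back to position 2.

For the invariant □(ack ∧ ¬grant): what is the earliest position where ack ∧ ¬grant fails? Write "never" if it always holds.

At position 0 the labels are {}, so ack ∧ ¬grant is false there. This is the first violation.

0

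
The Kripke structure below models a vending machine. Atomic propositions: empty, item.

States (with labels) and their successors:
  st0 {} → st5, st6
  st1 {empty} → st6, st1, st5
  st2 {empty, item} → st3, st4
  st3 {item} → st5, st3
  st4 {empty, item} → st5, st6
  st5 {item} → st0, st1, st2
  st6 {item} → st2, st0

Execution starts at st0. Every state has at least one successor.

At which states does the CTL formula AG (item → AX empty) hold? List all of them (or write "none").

none

States satisfying item → AX empty: {st0, st1}.
States satisfying AG (item → AX empty): ∅.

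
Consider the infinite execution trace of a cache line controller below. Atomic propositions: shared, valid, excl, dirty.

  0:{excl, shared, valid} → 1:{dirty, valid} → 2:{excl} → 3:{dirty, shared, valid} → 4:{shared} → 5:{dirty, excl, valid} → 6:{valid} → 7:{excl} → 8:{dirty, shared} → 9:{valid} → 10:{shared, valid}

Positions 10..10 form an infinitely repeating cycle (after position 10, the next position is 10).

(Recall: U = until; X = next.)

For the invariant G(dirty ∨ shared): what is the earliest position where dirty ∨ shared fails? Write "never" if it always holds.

Check dirty ∨ shared at each position in order: 0 ✓, 1 ✓.
At position 2 the labels are {excl}, so dirty ∨ shared is false there. This is the first violation.

2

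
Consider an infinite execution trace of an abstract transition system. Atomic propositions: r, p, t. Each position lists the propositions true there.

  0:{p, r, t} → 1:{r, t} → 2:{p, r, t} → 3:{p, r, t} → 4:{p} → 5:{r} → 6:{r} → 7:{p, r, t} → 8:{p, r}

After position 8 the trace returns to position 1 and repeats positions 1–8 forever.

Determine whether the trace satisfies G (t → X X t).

t → X X t must hold at every position from 0 onward. It fails at position 2, so G (t → X X t) is false.
Positions where t holds: 0, 1, 2, 3, 7.
Check X X t at each: 0→ok, 1→ok, 2→fails, 3→fails, 7→ok.

No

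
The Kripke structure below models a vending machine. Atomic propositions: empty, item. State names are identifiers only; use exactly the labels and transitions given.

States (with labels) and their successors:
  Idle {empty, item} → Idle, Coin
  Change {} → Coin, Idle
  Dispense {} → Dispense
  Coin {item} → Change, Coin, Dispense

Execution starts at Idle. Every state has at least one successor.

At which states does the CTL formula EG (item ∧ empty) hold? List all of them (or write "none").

{Idle}

States satisfying item ∧ empty: {Idle}.
States satisfying EG (item ∧ empty): {Idle}.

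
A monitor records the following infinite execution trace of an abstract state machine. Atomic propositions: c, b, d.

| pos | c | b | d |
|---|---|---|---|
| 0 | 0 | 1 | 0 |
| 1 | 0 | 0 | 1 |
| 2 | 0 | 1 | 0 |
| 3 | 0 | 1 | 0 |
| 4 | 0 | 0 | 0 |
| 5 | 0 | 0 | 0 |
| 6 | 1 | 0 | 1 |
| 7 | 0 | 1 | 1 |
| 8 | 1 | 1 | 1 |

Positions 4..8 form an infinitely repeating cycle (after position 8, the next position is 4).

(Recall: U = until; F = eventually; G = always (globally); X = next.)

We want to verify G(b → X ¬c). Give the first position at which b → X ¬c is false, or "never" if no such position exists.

Check b → X ¬c at each position in order: 0 ✓, 1 ✓, 2 ✓, 3 ✓, 4 ✓, 5 ✓, 6 ✓.
At position 7 the labels are {b, d} and the next position 8 has {b, c, d}, so b → X ¬c is false there. This is the first violation.

7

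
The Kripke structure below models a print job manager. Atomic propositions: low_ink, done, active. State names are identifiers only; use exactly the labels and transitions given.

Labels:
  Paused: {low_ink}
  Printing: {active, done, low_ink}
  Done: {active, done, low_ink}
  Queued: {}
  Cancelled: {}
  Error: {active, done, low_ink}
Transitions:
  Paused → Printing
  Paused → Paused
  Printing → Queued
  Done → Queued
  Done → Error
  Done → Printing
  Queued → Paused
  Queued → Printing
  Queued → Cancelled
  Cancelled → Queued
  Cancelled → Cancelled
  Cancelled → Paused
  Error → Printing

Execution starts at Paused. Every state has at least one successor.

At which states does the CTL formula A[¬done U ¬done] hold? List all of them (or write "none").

States satisfying ¬done: {Paused, Queued, Cancelled}.
States satisfying A[¬done U ¬done]: {Paused, Queued, Cancelled}.

{Paused, Queued, Cancelled}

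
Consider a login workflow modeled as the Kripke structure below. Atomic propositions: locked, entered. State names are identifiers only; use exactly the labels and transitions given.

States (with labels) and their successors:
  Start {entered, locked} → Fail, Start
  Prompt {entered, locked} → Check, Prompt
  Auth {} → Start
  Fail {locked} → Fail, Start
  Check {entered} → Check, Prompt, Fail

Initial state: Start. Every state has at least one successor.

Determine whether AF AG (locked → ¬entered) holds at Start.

States satisfying AG (locked → ¬entered): ∅.
States satisfying AF AG (locked → ¬entered): ∅.
There is a path from Start along which AG (locked → ¬entered) never holds.
Start ∉ Sat(AF AG (locked → ¬entered)).

Violated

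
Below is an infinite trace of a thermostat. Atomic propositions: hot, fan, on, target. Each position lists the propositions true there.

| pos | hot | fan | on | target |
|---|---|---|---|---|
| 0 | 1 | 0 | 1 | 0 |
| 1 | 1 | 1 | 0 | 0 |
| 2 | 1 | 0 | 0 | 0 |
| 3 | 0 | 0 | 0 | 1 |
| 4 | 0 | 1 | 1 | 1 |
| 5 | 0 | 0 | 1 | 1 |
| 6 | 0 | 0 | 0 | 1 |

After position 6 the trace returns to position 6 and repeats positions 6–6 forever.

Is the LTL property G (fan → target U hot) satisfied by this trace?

Violated

fan → target U hot must hold at every position from 0 onward. It fails at position 4, so G (fan → target U hot) is false.
Positions where fan holds: 1, 4.
Check target U hot at each: 1→ok, 4→fails.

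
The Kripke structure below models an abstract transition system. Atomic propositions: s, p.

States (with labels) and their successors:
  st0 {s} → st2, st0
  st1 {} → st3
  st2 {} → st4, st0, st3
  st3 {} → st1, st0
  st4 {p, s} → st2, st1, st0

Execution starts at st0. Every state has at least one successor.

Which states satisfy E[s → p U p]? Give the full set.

{st2, st4}

States satisfying s → p: {st1, st2, st3, st4}.
States satisfying p: {st4}.
States satisfying E[s → p U p]: {st2, st4}.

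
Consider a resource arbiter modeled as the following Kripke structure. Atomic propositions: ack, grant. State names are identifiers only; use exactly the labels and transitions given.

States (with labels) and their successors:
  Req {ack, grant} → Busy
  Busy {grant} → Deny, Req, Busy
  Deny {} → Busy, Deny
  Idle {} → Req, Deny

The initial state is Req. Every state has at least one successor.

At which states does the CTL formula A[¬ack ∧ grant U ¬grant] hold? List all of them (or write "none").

{Deny, Idle}

States satisfying ¬ack ∧ grant: {Busy}.
States satisfying ¬grant: {Deny, Idle}.
States satisfying A[¬ack ∧ grant U ¬grant]: {Deny, Idle}.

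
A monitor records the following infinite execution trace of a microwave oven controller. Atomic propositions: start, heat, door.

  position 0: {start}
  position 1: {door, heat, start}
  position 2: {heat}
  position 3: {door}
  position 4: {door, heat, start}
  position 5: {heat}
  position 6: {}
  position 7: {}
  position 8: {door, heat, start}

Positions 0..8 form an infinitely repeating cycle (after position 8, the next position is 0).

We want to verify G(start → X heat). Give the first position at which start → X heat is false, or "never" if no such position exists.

8

Check start → X heat at each position in order: 0 ✓, 1 ✓, 2 ✓, 3 ✓, 4 ✓, 5 ✓, 6 ✓, 7 ✓.
At position 8 the labels are {door, heat, start} and the next position 0 has {start}, so start → X heat is false there. This is the first violation.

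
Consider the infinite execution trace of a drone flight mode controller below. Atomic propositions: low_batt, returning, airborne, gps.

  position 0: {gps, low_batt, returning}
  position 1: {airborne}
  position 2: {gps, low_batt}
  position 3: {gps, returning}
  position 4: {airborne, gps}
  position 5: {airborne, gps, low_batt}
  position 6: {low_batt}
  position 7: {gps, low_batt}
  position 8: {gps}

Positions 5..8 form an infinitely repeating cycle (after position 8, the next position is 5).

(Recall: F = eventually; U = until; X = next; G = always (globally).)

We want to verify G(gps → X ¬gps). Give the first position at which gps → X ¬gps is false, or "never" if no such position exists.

Check gps → X ¬gps at each position in order: 0 ✓, 1 ✓.
At position 2 the labels are {gps, low_batt} and the next position 3 has {gps, returning}, so gps → X ¬gps is false there. This is the first violation.

2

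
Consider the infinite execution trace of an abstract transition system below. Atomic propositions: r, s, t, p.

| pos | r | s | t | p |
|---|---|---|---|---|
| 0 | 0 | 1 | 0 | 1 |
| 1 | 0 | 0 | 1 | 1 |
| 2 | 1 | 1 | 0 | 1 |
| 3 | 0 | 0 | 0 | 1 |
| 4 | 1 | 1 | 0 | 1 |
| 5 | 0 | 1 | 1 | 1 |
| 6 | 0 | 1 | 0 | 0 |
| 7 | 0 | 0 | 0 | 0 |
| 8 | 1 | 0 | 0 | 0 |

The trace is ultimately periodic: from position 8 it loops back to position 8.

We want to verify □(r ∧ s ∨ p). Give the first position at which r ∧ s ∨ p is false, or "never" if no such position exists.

6

Check r ∧ s ∨ p at each position in order: 0 ✓, 1 ✓, 2 ✓, 3 ✓, 4 ✓, 5 ✓.
At position 6 the labels are {s}, so r ∧ s ∨ p is false there. This is the first violation.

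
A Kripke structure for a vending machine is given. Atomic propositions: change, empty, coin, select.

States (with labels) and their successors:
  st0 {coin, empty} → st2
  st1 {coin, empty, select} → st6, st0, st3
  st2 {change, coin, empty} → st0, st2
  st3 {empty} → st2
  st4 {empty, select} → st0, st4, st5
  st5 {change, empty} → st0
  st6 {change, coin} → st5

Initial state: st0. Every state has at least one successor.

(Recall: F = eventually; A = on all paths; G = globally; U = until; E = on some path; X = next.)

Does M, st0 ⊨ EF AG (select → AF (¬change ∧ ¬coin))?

States satisfying AG (select → AF (¬change ∧ ¬coin)): {st0, st2, st3, st4, st5, st6}.
States satisfying EF AG (select → AF (¬change ∧ ¬coin)): {st0, st1, st2, st3, st4, st5, st6}.
Some path from st0 reaches a state where AG (select → AF (¬change ∧ ¬coin)) holds.
st0 ∈ Sat(EF AG (select → AF (¬change ∧ ¬coin))).

Holds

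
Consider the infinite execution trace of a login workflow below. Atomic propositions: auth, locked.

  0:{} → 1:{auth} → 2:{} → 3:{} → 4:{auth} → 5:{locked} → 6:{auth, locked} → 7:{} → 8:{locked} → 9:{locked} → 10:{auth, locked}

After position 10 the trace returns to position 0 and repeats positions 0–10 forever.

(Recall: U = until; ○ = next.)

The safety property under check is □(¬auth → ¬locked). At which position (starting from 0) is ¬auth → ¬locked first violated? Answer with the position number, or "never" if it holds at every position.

Check ¬auth → ¬locked at each position in order: 0 ✓, 1 ✓, 2 ✓, 3 ✓, 4 ✓.
At position 5 the labels are {locked}, so ¬auth → ¬locked is false there. This is the first violation.

5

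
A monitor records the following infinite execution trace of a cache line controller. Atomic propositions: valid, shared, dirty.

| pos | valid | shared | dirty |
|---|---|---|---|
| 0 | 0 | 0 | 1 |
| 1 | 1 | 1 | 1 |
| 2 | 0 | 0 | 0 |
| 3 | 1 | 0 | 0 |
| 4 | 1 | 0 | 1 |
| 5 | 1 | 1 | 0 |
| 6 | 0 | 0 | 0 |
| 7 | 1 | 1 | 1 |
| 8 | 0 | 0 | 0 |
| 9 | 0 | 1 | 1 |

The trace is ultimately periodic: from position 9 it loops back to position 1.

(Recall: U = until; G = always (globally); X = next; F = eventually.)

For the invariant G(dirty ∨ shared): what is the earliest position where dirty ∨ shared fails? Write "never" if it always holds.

2

Check dirty ∨ shared at each position in order: 0 ✓, 1 ✓.
At position 2 the labels are {}, so dirty ∨ shared is false there. This is the first violation.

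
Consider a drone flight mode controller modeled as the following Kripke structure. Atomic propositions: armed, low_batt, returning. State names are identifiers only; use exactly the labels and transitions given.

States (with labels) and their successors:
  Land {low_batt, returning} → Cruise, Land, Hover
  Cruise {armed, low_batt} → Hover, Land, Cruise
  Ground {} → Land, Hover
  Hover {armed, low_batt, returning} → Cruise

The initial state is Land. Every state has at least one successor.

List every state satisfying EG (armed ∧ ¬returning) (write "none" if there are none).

States satisfying armed ∧ ¬returning: {Cruise}.
States satisfying EG (armed ∧ ¬returning): {Cruise}.

{Cruise}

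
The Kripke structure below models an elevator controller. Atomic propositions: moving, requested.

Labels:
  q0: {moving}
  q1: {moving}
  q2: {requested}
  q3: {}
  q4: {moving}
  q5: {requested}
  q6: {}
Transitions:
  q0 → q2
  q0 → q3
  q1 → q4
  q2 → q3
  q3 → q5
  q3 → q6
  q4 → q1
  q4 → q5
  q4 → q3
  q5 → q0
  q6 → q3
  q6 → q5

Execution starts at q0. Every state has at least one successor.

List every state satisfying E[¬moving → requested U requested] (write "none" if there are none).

{q0, q1, q2, q4, q5}

States satisfying ¬moving → requested: {q0, q1, q2, q4, q5}.
States satisfying requested: {q2, q5}.
States satisfying E[¬moving → requested U requested]: {q0, q1, q2, q4, q5}.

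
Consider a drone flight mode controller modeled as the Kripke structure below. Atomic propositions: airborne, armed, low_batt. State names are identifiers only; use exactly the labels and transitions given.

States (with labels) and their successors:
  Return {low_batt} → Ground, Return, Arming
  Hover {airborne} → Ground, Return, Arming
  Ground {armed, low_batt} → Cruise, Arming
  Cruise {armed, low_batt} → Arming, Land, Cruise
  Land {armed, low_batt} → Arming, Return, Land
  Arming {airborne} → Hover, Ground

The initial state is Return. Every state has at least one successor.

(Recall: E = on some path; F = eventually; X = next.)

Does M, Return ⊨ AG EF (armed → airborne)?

States satisfying EF (armed → airborne): {Return, Hover, Ground, Cruise, Land, Arming}.
States satisfying AG EF (armed → airborne): {Return, Hover, Ground, Cruise, Land, Arming}.
Every state reachable from Return satisfies EF (armed → airborne).
Return ∈ Sat(AG EF (armed → airborne)).

Yes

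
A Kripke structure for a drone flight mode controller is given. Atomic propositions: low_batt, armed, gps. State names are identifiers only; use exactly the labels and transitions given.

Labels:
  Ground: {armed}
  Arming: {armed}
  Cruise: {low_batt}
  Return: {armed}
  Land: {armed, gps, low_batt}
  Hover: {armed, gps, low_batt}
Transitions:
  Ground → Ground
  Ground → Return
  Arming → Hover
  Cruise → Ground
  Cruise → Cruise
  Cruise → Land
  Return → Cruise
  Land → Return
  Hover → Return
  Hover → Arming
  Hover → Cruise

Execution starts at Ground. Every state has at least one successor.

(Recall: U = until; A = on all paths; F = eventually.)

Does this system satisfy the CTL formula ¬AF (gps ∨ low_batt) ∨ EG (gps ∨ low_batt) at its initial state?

States satisfying gps ∨ low_batt: {Cruise, Land, Hover}.
States satisfying AF (gps ∨ low_batt): {Arming, Cruise, Return, Land, Hover}.
States satisfying ¬AF (gps ∨ low_batt): {Ground}.
States satisfying EG (gps ∨ low_batt): {Cruise, Hover}.
States satisfying ¬AF (gps ∨ low_batt) ∨ EG (gps ∨ low_batt): {Ground, Cruise, Hover}.
Ground ∈ Sat(¬AF (gps ∨ low_batt) ∨ EG (gps ∨ low_batt)).

Yes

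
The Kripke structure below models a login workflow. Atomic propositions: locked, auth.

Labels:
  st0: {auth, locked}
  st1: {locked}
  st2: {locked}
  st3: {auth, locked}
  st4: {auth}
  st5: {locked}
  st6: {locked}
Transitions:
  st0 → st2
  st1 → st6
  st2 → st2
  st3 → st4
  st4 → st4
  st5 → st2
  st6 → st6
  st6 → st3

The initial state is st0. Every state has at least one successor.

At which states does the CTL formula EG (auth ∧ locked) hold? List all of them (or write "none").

States satisfying auth ∧ locked: {st0, st3}.
States satisfying EG (auth ∧ locked): ∅.

none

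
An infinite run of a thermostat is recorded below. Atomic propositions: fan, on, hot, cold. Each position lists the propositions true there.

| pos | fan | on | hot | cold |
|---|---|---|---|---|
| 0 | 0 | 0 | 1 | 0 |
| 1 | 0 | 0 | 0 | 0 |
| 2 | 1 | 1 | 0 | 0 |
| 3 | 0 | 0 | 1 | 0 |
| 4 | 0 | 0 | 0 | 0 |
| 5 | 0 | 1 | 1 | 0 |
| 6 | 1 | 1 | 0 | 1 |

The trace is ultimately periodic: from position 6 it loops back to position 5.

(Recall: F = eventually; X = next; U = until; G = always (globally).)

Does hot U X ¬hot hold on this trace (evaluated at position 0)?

Holds

Walking from position 0: X ¬hot first holds at position 0, and hot holds at every earlier position along the way, so hot U X ¬hot holds.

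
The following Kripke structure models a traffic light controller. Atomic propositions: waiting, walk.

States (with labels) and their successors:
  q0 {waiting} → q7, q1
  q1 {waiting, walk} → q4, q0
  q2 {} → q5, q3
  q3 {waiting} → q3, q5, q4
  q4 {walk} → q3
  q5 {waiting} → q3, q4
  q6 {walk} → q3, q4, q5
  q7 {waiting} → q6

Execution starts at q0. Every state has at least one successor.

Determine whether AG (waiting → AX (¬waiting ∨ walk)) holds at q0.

States satisfying waiting → AX (¬waiting ∨ walk): {q2, q4, q6, q7}.
States satisfying AG (waiting → AX (¬waiting ∨ walk)): ∅.
q0 is reachable from q0 and violates waiting → AX (¬waiting ∨ walk), so AG fails at q0.
q0 ∉ Sat(AG (waiting → AX (¬waiting ∨ walk))).

Does not hold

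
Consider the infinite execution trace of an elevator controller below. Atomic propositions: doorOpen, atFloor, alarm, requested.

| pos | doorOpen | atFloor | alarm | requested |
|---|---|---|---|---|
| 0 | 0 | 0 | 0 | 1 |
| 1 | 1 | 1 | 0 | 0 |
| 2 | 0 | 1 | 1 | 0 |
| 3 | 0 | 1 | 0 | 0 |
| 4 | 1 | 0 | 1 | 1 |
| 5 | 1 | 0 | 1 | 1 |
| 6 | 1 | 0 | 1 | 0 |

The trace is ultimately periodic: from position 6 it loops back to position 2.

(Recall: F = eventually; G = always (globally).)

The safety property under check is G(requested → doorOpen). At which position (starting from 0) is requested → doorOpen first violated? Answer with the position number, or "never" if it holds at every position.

At position 0 the labels are {requested}, so requested → doorOpen is false there. This is the first violation.

0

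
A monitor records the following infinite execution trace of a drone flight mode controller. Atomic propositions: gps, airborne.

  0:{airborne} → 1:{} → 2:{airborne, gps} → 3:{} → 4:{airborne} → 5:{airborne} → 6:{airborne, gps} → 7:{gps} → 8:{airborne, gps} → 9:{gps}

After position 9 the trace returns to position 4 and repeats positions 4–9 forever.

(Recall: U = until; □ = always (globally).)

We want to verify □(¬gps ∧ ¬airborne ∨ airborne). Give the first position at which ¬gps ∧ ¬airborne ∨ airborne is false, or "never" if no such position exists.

Check ¬gps ∧ ¬airborne ∨ airborne at each position in order: 0 ✓, 1 ✓, 2 ✓, 3 ✓, 4 ✓, 5 ✓, 6 ✓.
At position 7 the labels are {gps}, so ¬gps ∧ ¬airborne ∨ airborne is false there. This is the first violation.

7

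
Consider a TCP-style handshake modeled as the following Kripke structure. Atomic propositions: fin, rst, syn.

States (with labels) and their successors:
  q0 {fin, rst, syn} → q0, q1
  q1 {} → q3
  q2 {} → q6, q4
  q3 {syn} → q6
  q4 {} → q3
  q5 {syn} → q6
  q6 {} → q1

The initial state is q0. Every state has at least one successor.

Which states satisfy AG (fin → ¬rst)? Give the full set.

{q1, q2, q3, q4, q5, q6}

States satisfying fin → ¬rst: {q1, q2, q3, q4, q5, q6}.
States satisfying AG (fin → ¬rst): {q1, q2, q3, q4, q5, q6}.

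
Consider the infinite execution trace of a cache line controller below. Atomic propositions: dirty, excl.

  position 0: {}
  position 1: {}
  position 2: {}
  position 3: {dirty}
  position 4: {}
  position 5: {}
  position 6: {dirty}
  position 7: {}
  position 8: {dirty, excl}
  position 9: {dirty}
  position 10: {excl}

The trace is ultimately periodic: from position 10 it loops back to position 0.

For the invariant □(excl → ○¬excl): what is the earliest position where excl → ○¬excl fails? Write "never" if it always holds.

excl → ○¬excl holds at every position 0..10, and those are all the positions the trace ever visits, so the invariant □(excl → ○¬excl) is never violated.

never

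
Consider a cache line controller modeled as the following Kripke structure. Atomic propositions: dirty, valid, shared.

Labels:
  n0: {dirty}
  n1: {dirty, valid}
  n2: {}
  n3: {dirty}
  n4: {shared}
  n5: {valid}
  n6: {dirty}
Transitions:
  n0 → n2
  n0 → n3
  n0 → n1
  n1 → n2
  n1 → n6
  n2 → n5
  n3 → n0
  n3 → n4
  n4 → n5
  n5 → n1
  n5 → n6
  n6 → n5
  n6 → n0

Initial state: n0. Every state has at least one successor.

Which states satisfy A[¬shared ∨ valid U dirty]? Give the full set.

States satisfying ¬shared ∨ valid: {n0, n1, n2, n3, n5, n6}.
States satisfying dirty: {n0, n1, n3, n6}.
States satisfying A[¬shared ∨ valid U dirty]: {n0, n1, n2, n3, n5, n6}.

{n0, n1, n2, n3, n5, n6}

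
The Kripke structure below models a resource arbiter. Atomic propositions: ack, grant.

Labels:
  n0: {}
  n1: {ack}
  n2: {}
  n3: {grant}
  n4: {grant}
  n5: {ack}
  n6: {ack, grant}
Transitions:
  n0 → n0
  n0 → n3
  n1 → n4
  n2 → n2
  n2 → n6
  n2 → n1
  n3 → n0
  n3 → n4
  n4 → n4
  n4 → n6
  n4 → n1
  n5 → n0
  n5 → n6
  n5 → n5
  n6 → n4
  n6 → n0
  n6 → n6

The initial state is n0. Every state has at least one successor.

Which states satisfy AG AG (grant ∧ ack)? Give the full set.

States satisfying AG (grant ∧ ack): ∅.
States satisfying AG AG (grant ∧ ack): ∅.

none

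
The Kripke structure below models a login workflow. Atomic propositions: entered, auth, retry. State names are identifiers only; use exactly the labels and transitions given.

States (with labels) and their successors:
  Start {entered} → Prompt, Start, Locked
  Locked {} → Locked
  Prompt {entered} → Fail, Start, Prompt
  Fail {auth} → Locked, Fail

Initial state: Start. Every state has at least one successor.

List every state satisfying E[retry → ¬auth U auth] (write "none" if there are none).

{Start, Prompt, Fail}

States satisfying retry → ¬auth: {Start, Locked, Prompt, Fail}.
States satisfying auth: {Fail}.
States satisfying E[retry → ¬auth U auth]: {Start, Prompt, Fail}.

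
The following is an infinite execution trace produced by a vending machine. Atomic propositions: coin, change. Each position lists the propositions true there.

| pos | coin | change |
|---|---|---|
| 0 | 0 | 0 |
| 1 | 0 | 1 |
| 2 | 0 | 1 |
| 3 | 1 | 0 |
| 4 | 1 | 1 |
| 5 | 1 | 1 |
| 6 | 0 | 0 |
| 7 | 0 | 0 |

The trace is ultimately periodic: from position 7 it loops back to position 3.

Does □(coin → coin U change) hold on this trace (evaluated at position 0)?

Yes

coin → coin U change holds at every position 0..7, and those are all positions ever visited, so □(coin → coin U change) holds.
Positions where coin holds: 3, 4, 5.
Check coin U change at each: 3→ok, 4→ok, 5→ok.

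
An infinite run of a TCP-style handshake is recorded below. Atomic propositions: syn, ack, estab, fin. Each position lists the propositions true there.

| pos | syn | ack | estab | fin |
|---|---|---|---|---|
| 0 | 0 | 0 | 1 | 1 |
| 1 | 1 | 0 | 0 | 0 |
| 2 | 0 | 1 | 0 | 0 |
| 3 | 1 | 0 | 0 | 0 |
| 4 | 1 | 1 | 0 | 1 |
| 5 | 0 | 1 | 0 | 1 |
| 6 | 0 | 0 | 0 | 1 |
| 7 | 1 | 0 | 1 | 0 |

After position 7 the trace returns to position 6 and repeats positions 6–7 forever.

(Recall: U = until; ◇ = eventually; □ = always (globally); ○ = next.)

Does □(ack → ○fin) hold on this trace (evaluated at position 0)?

Does not hold

ack → ○fin must hold at every position from 0 onward. It fails at position 2, so □(ack → ○fin) is false.
Positions where ack holds: 2, 4, 5.
Check ○fin at each: 2→fails, 4→ok, 5→ok.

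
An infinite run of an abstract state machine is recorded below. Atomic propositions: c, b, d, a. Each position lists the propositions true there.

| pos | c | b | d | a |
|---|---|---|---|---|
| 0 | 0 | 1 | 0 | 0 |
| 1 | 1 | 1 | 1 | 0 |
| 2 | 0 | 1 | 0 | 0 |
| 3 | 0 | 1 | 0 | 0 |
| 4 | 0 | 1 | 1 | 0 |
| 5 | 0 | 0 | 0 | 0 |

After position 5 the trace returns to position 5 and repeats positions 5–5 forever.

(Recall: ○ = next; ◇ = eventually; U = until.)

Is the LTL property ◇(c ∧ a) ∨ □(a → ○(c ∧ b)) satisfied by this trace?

c ∧ a is false at every position 0..5, so it never becomes true and ◇(c ∧ a) fails.
a → ○(c ∧ b) holds at every position 0..5, and those are all positions ever visited, so □(a → ○(c ∧ b)) holds.
At position 0: ◇(c ∧ a) is false; □(a → ○(c ∧ b)) is true; so ◇(c ∧ a) ∨ □(a → ○(c ∧ b)) is true.

Holds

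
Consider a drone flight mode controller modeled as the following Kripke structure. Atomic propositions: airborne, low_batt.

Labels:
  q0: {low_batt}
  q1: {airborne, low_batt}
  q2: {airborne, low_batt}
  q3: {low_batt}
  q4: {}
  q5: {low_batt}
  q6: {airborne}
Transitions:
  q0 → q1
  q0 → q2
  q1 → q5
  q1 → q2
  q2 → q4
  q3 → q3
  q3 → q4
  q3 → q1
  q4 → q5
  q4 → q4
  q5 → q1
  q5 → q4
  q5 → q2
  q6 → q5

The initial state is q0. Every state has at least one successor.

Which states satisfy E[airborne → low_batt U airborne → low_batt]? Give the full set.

States satisfying airborne → low_batt: {q0, q1, q2, q3, q4, q5}.
States satisfying E[airborne → low_batt U airborne → low_batt]: {q0, q1, q2, q3, q4, q5}.

{q0, q1, q2, q3, q4, q5}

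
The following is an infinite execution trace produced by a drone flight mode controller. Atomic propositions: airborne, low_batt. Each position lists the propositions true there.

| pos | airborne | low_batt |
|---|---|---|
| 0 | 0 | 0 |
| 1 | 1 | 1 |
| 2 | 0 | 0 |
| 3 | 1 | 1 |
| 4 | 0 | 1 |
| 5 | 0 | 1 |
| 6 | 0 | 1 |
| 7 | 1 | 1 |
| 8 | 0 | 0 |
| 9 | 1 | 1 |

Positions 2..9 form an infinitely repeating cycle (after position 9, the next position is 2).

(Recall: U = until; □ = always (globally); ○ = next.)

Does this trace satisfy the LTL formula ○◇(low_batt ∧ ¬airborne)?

Yes

The position after 0 is 1; ◇(low_batt ∧ ¬airborne) is true there.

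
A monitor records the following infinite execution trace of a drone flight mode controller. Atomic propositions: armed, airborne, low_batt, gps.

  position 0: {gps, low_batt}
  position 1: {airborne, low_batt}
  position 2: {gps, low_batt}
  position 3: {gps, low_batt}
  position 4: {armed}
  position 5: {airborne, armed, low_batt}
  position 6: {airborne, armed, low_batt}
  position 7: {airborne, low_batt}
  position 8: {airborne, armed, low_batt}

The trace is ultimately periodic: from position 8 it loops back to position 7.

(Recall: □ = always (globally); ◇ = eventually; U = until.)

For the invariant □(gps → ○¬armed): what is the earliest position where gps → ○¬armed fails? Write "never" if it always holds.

3

Check gps → ○¬armed at each position in order: 0 ✓, 1 ✓, 2 ✓.
At position 3 the labels are {gps, low_batt} and the next position 4 has {armed}, so gps → ○¬armed is false there. This is the first violation.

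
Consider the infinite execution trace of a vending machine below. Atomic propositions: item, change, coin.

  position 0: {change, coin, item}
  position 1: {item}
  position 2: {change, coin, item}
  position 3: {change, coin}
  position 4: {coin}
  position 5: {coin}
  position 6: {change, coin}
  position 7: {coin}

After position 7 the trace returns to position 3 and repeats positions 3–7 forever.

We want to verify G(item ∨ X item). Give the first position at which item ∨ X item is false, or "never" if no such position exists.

3

Check item ∨ X item at each position in order: 0 ✓, 1 ✓, 2 ✓.
At position 3 the labels are {change, coin} and the next position 4 has {coin}, so item ∨ X item is false there. This is the first violation.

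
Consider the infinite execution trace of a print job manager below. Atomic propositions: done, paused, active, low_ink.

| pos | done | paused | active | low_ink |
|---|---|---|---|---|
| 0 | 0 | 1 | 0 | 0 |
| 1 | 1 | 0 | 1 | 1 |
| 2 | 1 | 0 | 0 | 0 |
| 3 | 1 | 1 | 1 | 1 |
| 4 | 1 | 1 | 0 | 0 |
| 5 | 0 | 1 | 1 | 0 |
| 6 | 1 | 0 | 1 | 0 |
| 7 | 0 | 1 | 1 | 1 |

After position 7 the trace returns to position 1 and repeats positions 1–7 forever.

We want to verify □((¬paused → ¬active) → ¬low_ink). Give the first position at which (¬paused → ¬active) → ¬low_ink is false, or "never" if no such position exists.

3

Check (¬paused → ¬active) → ¬low_ink at each position in order: 0 ✓, 1 ✓, 2 ✓.
At position 3 the labels are {active, done, low_ink, paused}, so (¬paused → ¬active) → ¬low_ink is false there. This is the first violation.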